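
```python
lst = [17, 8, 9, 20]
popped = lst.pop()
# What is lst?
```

[17, 8, 9]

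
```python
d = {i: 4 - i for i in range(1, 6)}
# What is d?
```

{1: 3, 2: 2, 3: 1, 4: 0, 5: -1}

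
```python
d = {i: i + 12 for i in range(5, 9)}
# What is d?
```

{5: 17, 6: 18, 7: 19, 8: 20}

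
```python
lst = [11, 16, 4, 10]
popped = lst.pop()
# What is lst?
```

[11, 16, 4]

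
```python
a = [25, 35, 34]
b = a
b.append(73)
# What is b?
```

After line 1: a = [25, 35, 34]
After line 2 (b = a is an alias, same object): a = [25, 35, 34], b = [25, 35, 34]
After line 3 (b.append mutates the shared list): a = [25, 35, 34, 73], b = [25, 35, 34, 73]

[25, 35, 34, 73]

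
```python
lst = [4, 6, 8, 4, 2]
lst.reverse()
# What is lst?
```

[2, 4, 8, 6, 4]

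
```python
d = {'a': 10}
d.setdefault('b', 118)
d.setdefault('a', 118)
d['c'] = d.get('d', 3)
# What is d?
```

After line 1: d = {'a': 10}
After line 2 (setdefault adds 'b'=118): d = {'a': 10, 'b': 118}
After line 3 (setdefault 'a' no-op, already exists): d = {'a': 10, 'b': 118}
After line 4 (get('d', 3) returns default since 'd' not in d): d = {'a': 10, 'b': 118, 'c': 3}

{'a': 10, 'b': 118, 'c': 3}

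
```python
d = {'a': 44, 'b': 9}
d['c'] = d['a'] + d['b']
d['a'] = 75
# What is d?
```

After line 1: d = {'a': 44, 'b': 9}
After line 2 (d['c'] = 44 + 9): d = {'a': 44, 'b': 9, 'c': 53}
After line 3: d = {'a': 75, 'b': 9, 'c': 53}

{'a': 75, 'b': 9, 'c': 53}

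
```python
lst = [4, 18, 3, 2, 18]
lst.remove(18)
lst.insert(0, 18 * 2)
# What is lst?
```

After line 1: lst = [4, 18, 3, 2, 18]
After line 2 (remove first 18): lst = [4, 3, 2, 18]
After line 3 (insert 36 at index 0): lst = [36, 4, 3, 2, 18]

[36, 4, 3, 2, 18]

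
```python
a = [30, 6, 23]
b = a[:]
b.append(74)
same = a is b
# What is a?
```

After line 1: a = [30, 6, 23]
After line 2 (b = a[:] is a shallow copy, new object): a = [30, 6, 23], b = [30, 6, 23]
After line 3 (append only mutates b): a = [30, 6, 23], b = [30, 6, 23, 74]
After line 4 (same = a is b; different objects -> False): same = False

[30, 6, 23]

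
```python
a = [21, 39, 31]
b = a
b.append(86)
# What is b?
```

After line 1: a = [21, 39, 31]
After line 2 (b = a is an alias, same object): a = [21, 39, 31], b = [21, 39, 31]
After line 3 (b.append mutates the shared list): a = [21, 39, 31, 86], b = [21, 39, 31, 86]

[21, 39, 31, 86]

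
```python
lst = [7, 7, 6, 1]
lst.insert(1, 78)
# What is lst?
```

[7, 78, 7, 6, 1]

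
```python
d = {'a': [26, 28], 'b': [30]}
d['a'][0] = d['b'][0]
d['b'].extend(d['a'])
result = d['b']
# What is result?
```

After line 1: d = {'a': [26, 28], 'b': [30]}
After line 2 (a[0] = b[0] = 30): d = {'a': [30, 28], 'b': [30]}
After line 3 (b.extend(a) appends [30, 28]): d = {'a': [30, 28], 'b': [30, 30, 28]}
After line 4: result = d['b'] = [30, 30, 28]

[30, 30, 28]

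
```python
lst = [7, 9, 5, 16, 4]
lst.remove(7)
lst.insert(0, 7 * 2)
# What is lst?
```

After line 1: lst = [7, 9, 5, 16, 4]
After line 2 (remove first 7): lst = [9, 5, 16, 4]
After line 3 (insert 14 at index 0): lst = [14, 9, 5, 16, 4]

[14, 9, 5, 16, 4]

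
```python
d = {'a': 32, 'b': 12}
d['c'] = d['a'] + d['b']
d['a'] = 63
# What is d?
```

After line 1: d = {'a': 32, 'b': 12}
After line 2 (d['c'] = 32 + 12): d = {'a': 32, 'b': 12, 'c': 44}
After line 3: d = {'a': 63, 'b': 12, 'c': 44}

{'a': 63, 'b': 12, 'c': 44}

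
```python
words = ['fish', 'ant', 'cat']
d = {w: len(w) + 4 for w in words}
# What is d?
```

{'fish': 8, 'ant': 7, 'cat': 7}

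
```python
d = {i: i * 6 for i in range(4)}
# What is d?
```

{0: 0, 1: 6, 2: 12, 3: 18}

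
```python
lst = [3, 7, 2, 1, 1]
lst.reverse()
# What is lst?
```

[1, 1, 2, 7, 3]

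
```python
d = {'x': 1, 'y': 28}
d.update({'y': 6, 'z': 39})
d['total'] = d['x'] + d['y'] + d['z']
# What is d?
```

After line 1: d = {'x': 1, 'y': 28}
After line 2 (y overwritten, z added): d = {'x': 1, 'y': 6, 'z': 39}
After line 3 (total = 1 + 6 + 39 = 46): d = {'x': 1, 'y': 6, 'z': 39, 'total': 46}

{'x': 1, 'y': 6, 'z': 39, 'total': 46}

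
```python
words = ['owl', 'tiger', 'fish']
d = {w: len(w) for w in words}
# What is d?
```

{'owl': 3, 'tiger': 5, 'fish': 4}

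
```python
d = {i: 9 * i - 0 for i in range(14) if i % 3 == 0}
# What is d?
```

{0: 0, 3: 27, 6: 54, 9: 81, 12: 108}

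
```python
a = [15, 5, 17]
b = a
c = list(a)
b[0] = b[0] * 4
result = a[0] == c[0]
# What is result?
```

After line 1: a = [15, 5, 17]
After line 2 (b = a, alias): a = [15, 5, 17], b = [15, 5, 17]
After line 3 (c = list(a) is a copy, new object): c = [15, 5, 17]
After line 4 (b[0] = 15 * 4 = 60; mutates shared a/b): a = b = [60, 5, 17], c = [15, 5, 17]
After line 5 (a[0] = 60, c[0] = 15; result = False)

False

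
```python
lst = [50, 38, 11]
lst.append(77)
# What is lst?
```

[50, 38, 11, 77]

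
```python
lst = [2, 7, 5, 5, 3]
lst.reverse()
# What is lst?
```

[3, 5, 5, 7, 2]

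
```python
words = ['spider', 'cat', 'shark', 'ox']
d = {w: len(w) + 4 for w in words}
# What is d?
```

{'spider': 10, 'cat': 7, 'shark': 9, 'ox': 6}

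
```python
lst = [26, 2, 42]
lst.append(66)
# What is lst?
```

[26, 2, 42, 66]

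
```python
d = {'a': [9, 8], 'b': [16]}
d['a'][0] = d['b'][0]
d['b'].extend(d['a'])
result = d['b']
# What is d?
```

After line 1: d = {'a': [9, 8], 'b': [16]}
After line 2 (a[0] = b[0] = 16): d = {'a': [16, 8], 'b': [16]}
After line 3 (b.extend(a) appends [16, 8]): d = {'a': [16, 8], 'b': [16, 16, 8]}
After line 4: result = d['b'] = [16, 16, 8]

{'a': [16, 8], 'b': [16, 16, 8]}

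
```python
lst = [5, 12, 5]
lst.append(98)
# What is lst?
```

[5, 12, 5, 98]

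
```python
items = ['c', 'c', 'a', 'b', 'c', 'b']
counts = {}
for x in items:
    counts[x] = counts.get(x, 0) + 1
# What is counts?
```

Initial: counts = {}, items = ['c', 'c', 'a', 'b', 'c', 'b']
See 'c': counts = {'c': 1}
See 'c': counts = {'c': 2}
See 'a': counts = {'c': 2, 'a': 1}
See 'b': counts = {'c': 2, 'a': 1, 'b': 1}
See 'c': counts = {'c': 3, 'a': 1, 'b': 1}
See 'b': counts = {'c': 3, 'a': 1, 'b': 2}

{'c': 3, 'a': 1, 'b': 2}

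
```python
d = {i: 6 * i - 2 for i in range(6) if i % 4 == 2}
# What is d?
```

{2: 10}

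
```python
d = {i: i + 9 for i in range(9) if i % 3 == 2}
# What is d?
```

{2: 11, 5: 14, 8: 17}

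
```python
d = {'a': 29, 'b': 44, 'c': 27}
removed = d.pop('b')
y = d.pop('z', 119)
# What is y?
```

After line 1: d = {'a': 29, 'b': 44, 'c': 27}
After line 2 (pop 'b' returns 44): d = {'a': 29, 'c': 27}, removed = 44
After line 3 (pop 'z' missing, returns default 119): d = {'a': 29, 'c': 27}, y = 119

119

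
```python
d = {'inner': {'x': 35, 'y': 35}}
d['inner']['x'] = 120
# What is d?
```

After line 1: d = {'inner': {'x': 35, 'y': 35}}
After line 2 (inner x overwritten): d = {'inner': {'x': 120, 'y': 35}}

{'inner': {'x': 120, 'y': 35}}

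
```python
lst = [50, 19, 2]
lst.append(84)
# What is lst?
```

[50, 19, 2, 84]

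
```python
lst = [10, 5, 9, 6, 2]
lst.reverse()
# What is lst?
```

[2, 6, 9, 5, 10]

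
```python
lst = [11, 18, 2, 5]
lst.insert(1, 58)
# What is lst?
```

[11, 58, 18, 2, 5]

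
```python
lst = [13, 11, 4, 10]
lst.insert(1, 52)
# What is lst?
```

[13, 52, 11, 4, 10]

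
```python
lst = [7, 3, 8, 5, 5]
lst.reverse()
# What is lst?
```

[5, 5, 8, 3, 7]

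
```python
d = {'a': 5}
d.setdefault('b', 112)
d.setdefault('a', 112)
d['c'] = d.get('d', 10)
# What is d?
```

After line 1: d = {'a': 5}
After line 2 (setdefault adds 'b'=112): d = {'a': 5, 'b': 112}
After line 3 (setdefault 'a' no-op, already exists): d = {'a': 5, 'b': 112}
After line 4 (get('d', 10) returns default since 'd' not in d): d = {'a': 5, 'b': 112, 'c': 10}

{'a': 5, 'b': 112, 'c': 10}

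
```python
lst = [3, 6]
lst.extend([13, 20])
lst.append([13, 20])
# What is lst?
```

After line 1: lst = [3, 6]
After line 2 (extend unpacks [13, 20]): lst = [3, 6, 13, 20]
After line 3 (append adds [13, 20] as single element): lst = [3, 6, 13, 20, [13, 20]]

[3, 6, 13, 20, [13, 20]]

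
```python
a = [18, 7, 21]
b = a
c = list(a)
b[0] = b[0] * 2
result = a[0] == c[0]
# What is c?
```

After line 1: a = [18, 7, 21]
After line 2 (b = a, alias): a = [18, 7, 21], b = [18, 7, 21]
After line 3 (c = list(a) is a copy, new object): c = [18, 7, 21]
After line 4 (b[0] = 18 * 2 = 36; mutates shared a/b): a = b = [36, 7, 21], c = [18, 7, 21]
After line 5 (a[0] = 36, c[0] = 18; result = False)

[18, 7, 21]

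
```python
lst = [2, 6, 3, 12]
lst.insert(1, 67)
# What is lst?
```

[2, 67, 6, 3, 12]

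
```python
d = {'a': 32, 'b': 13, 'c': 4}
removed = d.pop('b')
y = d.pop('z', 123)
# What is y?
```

After line 1: d = {'a': 32, 'b': 13, 'c': 4}
After line 2 (pop 'b' returns 13): d = {'a': 32, 'c': 4}, removed = 13
After line 3 (pop 'z' missing, returns default 123): d = {'a': 32, 'c': 4}, y = 123

123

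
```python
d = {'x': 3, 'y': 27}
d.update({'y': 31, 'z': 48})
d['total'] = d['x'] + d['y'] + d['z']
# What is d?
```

After line 1: d = {'x': 3, 'y': 27}
After line 2 (y overwritten, z added): d = {'x': 3, 'y': 31, 'z': 48}
After line 3 (total = 3 + 31 + 48 = 82): d = {'x': 3, 'y': 31, 'z': 48, 'total': 82}

{'x': 3, 'y': 31, 'z': 48, 'total': 82}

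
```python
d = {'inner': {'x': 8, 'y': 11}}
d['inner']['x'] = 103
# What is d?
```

After line 1: d = {'inner': {'x': 8, 'y': 11}}
After line 2 (inner x overwritten): d = {'inner': {'x': 103, 'y': 11}}

{'inner': {'x': 103, 'y': 11}}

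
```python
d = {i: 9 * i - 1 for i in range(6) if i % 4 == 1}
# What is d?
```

{1: 8, 5: 44}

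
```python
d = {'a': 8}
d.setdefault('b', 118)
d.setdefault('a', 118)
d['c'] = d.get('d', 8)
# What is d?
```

After line 1: d = {'a': 8}
After line 2 (setdefault adds 'b'=118): d = {'a': 8, 'b': 118}
After line 3 (setdefault 'a' no-op, already exists): d = {'a': 8, 'b': 118}
After line 4 (get('d', 8) returns default since 'd' not in d): d = {'a': 8, 'b': 118, 'c': 8}

{'a': 8, 'b': 118, 'c': 8}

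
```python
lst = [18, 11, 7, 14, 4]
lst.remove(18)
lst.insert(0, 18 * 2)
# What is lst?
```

After line 1: lst = [18, 11, 7, 14, 4]
After line 2 (remove first 18): lst = [11, 7, 14, 4]
After line 3 (insert 36 at index 0): lst = [36, 11, 7, 14, 4]

[36, 11, 7, 14, 4]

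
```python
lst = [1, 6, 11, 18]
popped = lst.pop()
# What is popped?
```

18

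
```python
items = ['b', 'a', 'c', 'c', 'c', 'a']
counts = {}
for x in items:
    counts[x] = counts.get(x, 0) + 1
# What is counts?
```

Initial: counts = {}, items = ['b', 'a', 'c', 'c', 'c', 'a']
See 'b': counts = {'b': 1}
See 'a': counts = {'b': 1, 'a': 1}
See 'c': counts = {'b': 1, 'a': 1, 'c': 1}
See 'c': counts = {'b': 1, 'a': 1, 'c': 2}
See 'c': counts = {'b': 1, 'a': 1, 'c': 3}
See 'a': counts = {'b': 1, 'a': 2, 'c': 3}

{'b': 1, 'a': 2, 'c': 3}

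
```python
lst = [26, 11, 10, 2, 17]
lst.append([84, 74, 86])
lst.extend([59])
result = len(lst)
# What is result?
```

After line 1: lst = [26, 11, 10, 2, 17]
After line 2 (append adds [84, 74, 86] as single element): lst = [26, 11, 10, 2, 17, [84, 74, 86]]
After line 3 (extend unpacks [59], adds 59): lst = [26, 11, 10, 2, 17, [84, 74, 86], 59]
After line 4: result = len(lst) = 7

7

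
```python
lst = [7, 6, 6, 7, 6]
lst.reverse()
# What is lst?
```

[6, 7, 6, 6, 7]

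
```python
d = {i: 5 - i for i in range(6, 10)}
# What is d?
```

{6: -1, 7: -2, 8: -3, 9: -4}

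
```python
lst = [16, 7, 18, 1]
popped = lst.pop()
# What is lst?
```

[16, 7, 18]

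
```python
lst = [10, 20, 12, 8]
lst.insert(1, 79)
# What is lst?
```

[10, 79, 20, 12, 8]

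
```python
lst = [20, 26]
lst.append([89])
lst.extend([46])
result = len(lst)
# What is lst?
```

After line 1: lst = [20, 26]
After line 2 (append adds [89] as single element): lst = [20, 26, [89]]
After line 3 (extend unpacks [46], adds 46): lst = [20, 26, [89], 46]
After line 4: result = len(lst) = 4

[20, 26, [89], 46]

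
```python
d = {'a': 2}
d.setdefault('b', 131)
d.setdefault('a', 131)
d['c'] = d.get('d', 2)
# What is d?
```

After line 1: d = {'a': 2}
After line 2 (setdefault adds 'b'=131): d = {'a': 2, 'b': 131}
After line 3 (setdefault 'a' no-op, already exists): d = {'a': 2, 'b': 131}
After line 4 (get('d', 2) returns default since 'd' not in d): d = {'a': 2, 'b': 131, 'c': 2}

{'a': 2, 'b': 131, 'c': 2}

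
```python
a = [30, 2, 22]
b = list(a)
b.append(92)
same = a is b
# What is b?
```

After line 1: a = [30, 2, 22]
After line 2 (b = list(a) is a shallow copy, new object): a = [30, 2, 22], b = [30, 2, 22]
After line 3 (append only mutates b): a = [30, 2, 22], b = [30, 2, 22, 92]
After line 4 (same = a is b; different objects -> False): same = False

[30, 2, 22, 92]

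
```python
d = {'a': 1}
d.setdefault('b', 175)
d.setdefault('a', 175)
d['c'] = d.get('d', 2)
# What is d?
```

After line 1: d = {'a': 1}
After line 2 (setdefault adds 'b'=175): d = {'a': 1, 'b': 175}
After line 3 (setdefault 'a' no-op, already exists): d = {'a': 1, 'b': 175}
After line 4 (get('d', 2) returns default since 'd' not in d): d = {'a': 1, 'b': 175, 'c': 2}

{'a': 1, 'b': 175, 'c': 2}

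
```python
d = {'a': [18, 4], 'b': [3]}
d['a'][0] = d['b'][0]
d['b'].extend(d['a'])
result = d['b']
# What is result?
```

After line 1: d = {'a': [18, 4], 'b': [3]}
After line 2 (a[0] = b[0] = 3): d = {'a': [3, 4], 'b': [3]}
After line 3 (b.extend(a) appends [3, 4]): d = {'a': [3, 4], 'b': [3, 3, 4]}
After line 4: result = d['b'] = [3, 3, 4]

[3, 3, 4]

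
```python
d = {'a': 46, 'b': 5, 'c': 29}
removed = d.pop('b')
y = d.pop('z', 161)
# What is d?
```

After line 1: d = {'a': 46, 'b': 5, 'c': 29}
After line 2 (pop 'b' returns 5): d = {'a': 46, 'c': 29}, removed = 5
After line 3 (pop 'z' missing, returns default 161): d = {'a': 46, 'c': 29}, y = 161

{'a': 46, 'c': 29}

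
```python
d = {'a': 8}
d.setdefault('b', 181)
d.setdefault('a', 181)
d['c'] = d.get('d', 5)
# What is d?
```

After line 1: d = {'a': 8}
After line 2 (setdefault adds 'b'=181): d = {'a': 8, 'b': 181}
After line 3 (setdefault 'a' no-op, already exists): d = {'a': 8, 'b': 181}
After line 4 (get('d', 5) returns default since 'd' not in d): d = {'a': 8, 'b': 181, 'c': 5}

{'a': 8, 'b': 181, 'c': 5}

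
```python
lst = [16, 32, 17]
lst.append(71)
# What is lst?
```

[16, 32, 17, 71]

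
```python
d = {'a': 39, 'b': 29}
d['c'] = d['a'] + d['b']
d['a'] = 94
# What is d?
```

After line 1: d = {'a': 39, 'b': 29}
After line 2 (d['c'] = 39 + 29): d = {'a': 39, 'b': 29, 'c': 68}
After line 3: d = {'a': 94, 'b': 29, 'c': 68}

{'a': 94, 'b': 29, 'c': 68}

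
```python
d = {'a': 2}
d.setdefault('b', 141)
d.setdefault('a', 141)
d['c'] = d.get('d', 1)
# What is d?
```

After line 1: d = {'a': 2}
After line 2 (setdefault adds 'b'=141): d = {'a': 2, 'b': 141}
After line 3 (setdefault 'a' no-op, already exists): d = {'a': 2, 'b': 141}
After line 4 (get('d', 1) returns default since 'd' not in d): d = {'a': 2, 'b': 141, 'c': 1}

{'a': 2, 'b': 141, 'c': 1}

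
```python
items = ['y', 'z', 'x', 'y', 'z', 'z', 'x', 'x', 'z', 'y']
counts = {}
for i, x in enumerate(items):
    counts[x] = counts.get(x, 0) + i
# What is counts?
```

Initial: counts = {}, items = ['y', 'z', 'x', 'y', 'z', 'z', 'x', 'x', 'z', 'y']
i=0, x='y': counts = {'y': 0}
i=1, x='z': counts = {'y': 0, 'z': 1}
i=2, x='x': counts = {'y': 0, 'z': 1, 'x': 2}
i=3, x='y': counts = {'y': 3, 'z': 1, 'x': 2}
i=4, x='z': counts = {'y': 3, 'z': 5, 'x': 2}
i=5, x='z': counts = {'y': 3, 'z': 10, 'x': 2}
i=6, x='x': counts = {'y': 3, 'z': 10, 'x': 8}
i=7, x='x': counts = {'y': 3, 'z': 10, 'x': 15}
i=8, x='z': counts = {'y': 3, 'z': 18, 'x': 15}
i=9, x='y': counts = {'y': 12, 'z': 18, 'x': 15}

{'y': 12, 'z': 18, 'x': 15}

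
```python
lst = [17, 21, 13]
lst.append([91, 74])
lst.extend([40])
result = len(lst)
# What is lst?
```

After line 1: lst = [17, 21, 13]
After line 2 (append adds [91, 74] as single element): lst = [17, 21, 13, [91, 74]]
After line 3 (extend unpacks [40], adds 40): lst = [17, 21, 13, [91, 74], 40]
After line 4: result = len(lst) = 5

[17, 21, 13, [91, 74], 40]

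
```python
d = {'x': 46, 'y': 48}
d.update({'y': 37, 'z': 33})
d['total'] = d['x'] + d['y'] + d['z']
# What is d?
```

After line 1: d = {'x': 46, 'y': 48}
After line 2 (y overwritten, z added): d = {'x': 46, 'y': 37, 'z': 33}
After line 3 (total = 46 + 37 + 33 = 116): d = {'x': 46, 'y': 37, 'z': 33, 'total': 116}

{'x': 46, 'y': 37, 'z': 33, 'total': 116}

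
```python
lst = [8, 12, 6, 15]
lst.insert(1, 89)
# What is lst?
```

[8, 89, 12, 6, 15]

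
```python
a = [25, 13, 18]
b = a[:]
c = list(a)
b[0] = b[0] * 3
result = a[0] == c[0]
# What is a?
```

After line 1: a = [25, 13, 18]
After line 2 (b = a[:], copy): a = [25, 13, 18], b = [25, 13, 18]
After line 3 (c = list(a) is a copy, new object): c = [25, 13, 18]
After line 4 (b[0] = 25 * 3 = 75; only b mutates (copy)): a = [25, 13, 18], b = [75, 13, 18], c = [25, 13, 18]
After line 5 (a[0] = 25, c[0] = 25; result = True)

[25, 13, 18]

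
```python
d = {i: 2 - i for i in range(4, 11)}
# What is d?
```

{4: -2, 5: -3, 6: -4, 7: -5, 8: -6, 9: -7, 10: -8}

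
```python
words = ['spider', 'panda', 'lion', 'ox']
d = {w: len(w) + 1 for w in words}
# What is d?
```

{'spider': 7, 'panda': 6, 'lion': 5, 'ox': 3}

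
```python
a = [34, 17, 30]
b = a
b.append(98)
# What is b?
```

After line 1: a = [34, 17, 30]
After line 2 (b = a is an alias, same object): a = [34, 17, 30], b = [34, 17, 30]
After line 3 (b.append mutates the shared list): a = [34, 17, 30, 98], b = [34, 17, 30, 98]

[34, 17, 30, 98]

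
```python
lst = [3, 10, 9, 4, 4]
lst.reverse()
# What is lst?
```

[4, 4, 9, 10, 3]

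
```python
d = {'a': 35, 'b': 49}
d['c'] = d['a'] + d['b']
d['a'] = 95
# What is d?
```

After line 1: d = {'a': 35, 'b': 49}
After line 2 (d['c'] = 35 + 49): d = {'a': 35, 'b': 49, 'c': 84}
After line 3: d = {'a': 95, 'b': 49, 'c': 84}

{'a': 95, 'b': 49, 'c': 84}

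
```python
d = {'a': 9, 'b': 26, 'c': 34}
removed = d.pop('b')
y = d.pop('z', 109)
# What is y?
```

After line 1: d = {'a': 9, 'b': 26, 'c': 34}
After line 2 (pop 'b' returns 26): d = {'a': 9, 'c': 34}, removed = 26
After line 3 (pop 'z' missing, returns default 109): d = {'a': 9, 'c': 34}, y = 109

109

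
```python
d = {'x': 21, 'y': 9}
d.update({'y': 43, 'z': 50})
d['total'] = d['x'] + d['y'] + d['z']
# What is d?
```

After line 1: d = {'x': 21, 'y': 9}
After line 2 (y overwritten, z added): d = {'x': 21, 'y': 43, 'z': 50}
After line 3 (total = 21 + 43 + 50 = 114): d = {'x': 21, 'y': 43, 'z': 50, 'total': 114}

{'x': 21, 'y': 43, 'z': 50, 'total': 114}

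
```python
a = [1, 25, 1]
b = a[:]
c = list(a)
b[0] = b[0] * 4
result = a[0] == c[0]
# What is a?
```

After line 1: a = [1, 25, 1]
After line 2 (b = a[:], copy): a = [1, 25, 1], b = [1, 25, 1]
After line 3 (c = list(a) is a copy, new object): c = [1, 25, 1]
After line 4 (b[0] = 1 * 4 = 4; only b mutates (copy)): a = [1, 25, 1], b = [4, 25, 1], c = [1, 25, 1]
After line 5 (a[0] = 1, c[0] = 1; result = True)

[1, 25, 1]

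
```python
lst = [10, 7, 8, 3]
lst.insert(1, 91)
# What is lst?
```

[10, 91, 7, 8, 3]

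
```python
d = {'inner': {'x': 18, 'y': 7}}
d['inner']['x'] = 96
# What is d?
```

After line 1: d = {'inner': {'x': 18, 'y': 7}}
After line 2 (inner x overwritten): d = {'inner': {'x': 96, 'y': 7}}

{'inner': {'x': 96, 'y': 7}}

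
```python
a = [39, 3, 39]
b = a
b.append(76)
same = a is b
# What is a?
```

After line 1: a = [39, 3, 39]
After line 2 (b = a is an alias, same object): a = [39, 3, 39], b = [39, 3, 39]
After line 3 (b.append mutates the shared list): a = [39, 3, 39, 76], b = [39, 3, 39, 76]
After line 4 (same = a is b; same object -> True): same = True

[39, 3, 39, 76]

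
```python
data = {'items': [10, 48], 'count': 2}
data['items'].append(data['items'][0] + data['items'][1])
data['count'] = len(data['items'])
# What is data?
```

After line 1: data = {'items': [10, 48], 'count': 2}
After line 2 (append 10 + 48 = 58): data = {'items': [10, 48, 58], 'count': 2}
After line 3 (count = len(items) = 3): data = {'items': [10, 48, 58], 'count': 3}

{'items': [10, 48, 58], 'count': 3}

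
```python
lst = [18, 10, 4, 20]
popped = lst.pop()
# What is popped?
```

20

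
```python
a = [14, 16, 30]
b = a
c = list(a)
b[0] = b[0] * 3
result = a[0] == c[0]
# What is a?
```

After line 1: a = [14, 16, 30]
After line 2 (b = a, alias): a = [14, 16, 30], b = [14, 16, 30]
After line 3 (c = list(a) is a copy, new object): c = [14, 16, 30]
After line 4 (b[0] = 14 * 3 = 42; mutates shared a/b): a = b = [42, 16, 30], c = [14, 16, 30]
After line 5 (a[0] = 42, c[0] = 14; result = False)

[42, 16, 30]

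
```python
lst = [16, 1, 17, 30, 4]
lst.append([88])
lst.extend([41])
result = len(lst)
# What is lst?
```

After line 1: lst = [16, 1, 17, 30, 4]
After line 2 (append adds [88] as single element): lst = [16, 1, 17, 30, 4, [88]]
After line 3 (extend unpacks [41], adds 41): lst = [16, 1, 17, 30, 4, [88], 41]
After line 4: result = len(lst) = 7

[16, 1, 17, 30, 4, [88], 41]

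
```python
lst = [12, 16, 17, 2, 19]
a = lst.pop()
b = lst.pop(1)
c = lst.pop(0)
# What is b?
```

After line 1: lst = [12, 16, 17, 2, 19]
After line 2 (pop() -> a = 19): lst = [12, 16, 17, 2]
After line 3 (pop(1) -> b = 16): lst = [12, 17, 2]
After line 4 (pop(0) -> c = 12): lst = [17, 2]

16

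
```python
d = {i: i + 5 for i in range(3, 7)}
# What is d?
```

{3: 8, 4: 9, 5: 10, 6: 11}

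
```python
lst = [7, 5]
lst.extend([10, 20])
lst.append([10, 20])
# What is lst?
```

After line 1: lst = [7, 5]
After line 2 (extend unpacks [10, 20]): lst = [7, 5, 10, 20]
After line 3 (append adds [10, 20] as single element): lst = [7, 5, 10, 20, [10, 20]]

[7, 5, 10, 20, [10, 20]]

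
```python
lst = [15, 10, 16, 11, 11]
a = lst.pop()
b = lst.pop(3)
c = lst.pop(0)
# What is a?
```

After line 1: lst = [15, 10, 16, 11, 11]
After line 2 (pop() -> a = 11): lst = [15, 10, 16, 11]
After line 3 (pop(3) -> b = 11): lst = [15, 10, 16]
After line 4 (pop(0) -> c = 15): lst = [10, 16]

11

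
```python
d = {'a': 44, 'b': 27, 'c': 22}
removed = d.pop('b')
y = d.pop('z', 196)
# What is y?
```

After line 1: d = {'a': 44, 'b': 27, 'c': 22}
After line 2 (pop 'b' returns 27): d = {'a': 44, 'c': 22}, removed = 27
After line 3 (pop 'z' missing, returns default 196): d = {'a': 44, 'c': 22}, y = 196

196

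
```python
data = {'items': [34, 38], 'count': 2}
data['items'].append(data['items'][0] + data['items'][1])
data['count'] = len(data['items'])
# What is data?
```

After line 1: data = {'items': [34, 38], 'count': 2}
After line 2 (append 34 + 38 = 72): data = {'items': [34, 38, 72], 'count': 2}
After line 3 (count = len(items) = 3): data = {'items': [34, 38, 72], 'count': 3}

{'items': [34, 38, 72], 'count': 3}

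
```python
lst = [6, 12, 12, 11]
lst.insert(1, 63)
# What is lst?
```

[6, 63, 12, 12, 11]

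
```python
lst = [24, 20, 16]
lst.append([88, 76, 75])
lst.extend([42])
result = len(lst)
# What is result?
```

After line 1: lst = [24, 20, 16]
After line 2 (append adds [88, 76, 75] as single element): lst = [24, 20, 16, [88, 76, 75]]
After line 3 (extend unpacks [42], adds 42): lst = [24, 20, 16, [88, 76, 75], 42]
After line 4: result = len(lst) = 5

5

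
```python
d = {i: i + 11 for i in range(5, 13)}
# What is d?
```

{5: 16, 6: 17, 7: 18, 8: 19, 9: 20, 10: 21, 11: 22, 12: 23}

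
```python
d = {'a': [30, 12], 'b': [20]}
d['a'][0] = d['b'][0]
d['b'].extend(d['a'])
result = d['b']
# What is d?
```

After line 1: d = {'a': [30, 12], 'b': [20]}
After line 2 (a[0] = b[0] = 20): d = {'a': [20, 12], 'b': [20]}
After line 3 (b.extend(a) appends [20, 12]): d = {'a': [20, 12], 'b': [20, 20, 12]}
After line 4: result = d['b'] = [20, 20, 12]

{'a': [20, 12], 'b': [20, 20, 12]}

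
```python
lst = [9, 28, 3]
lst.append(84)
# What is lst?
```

[9, 28, 3, 84]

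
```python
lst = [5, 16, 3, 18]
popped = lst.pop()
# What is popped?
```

18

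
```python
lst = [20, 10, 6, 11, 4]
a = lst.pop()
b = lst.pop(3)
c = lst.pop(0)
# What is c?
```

After line 1: lst = [20, 10, 6, 11, 4]
After line 2 (pop() -> a = 4): lst = [20, 10, 6, 11]
After line 3 (pop(3) -> b = 11): lst = [20, 10, 6]
After line 4 (pop(0) -> c = 20): lst = [10, 6]

20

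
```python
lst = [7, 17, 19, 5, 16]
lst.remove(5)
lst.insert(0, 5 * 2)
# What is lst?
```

After line 1: lst = [7, 17, 19, 5, 16]
After line 2 (remove first 5): lst = [7, 17, 19, 16]
After line 3 (insert 10 at index 0): lst = [10, 7, 17, 19, 16]

[10, 7, 17, 19, 16]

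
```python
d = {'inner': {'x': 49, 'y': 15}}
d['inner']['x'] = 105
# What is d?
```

After line 1: d = {'inner': {'x': 49, 'y': 15}}
After line 2 (inner x overwritten): d = {'inner': {'x': 105, 'y': 15}}

{'inner': {'x': 105, 'y': 15}}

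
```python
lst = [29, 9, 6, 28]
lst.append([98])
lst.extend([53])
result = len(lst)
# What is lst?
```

After line 1: lst = [29, 9, 6, 28]
After line 2 (append adds [98] as single element): lst = [29, 9, 6, 28, [98]]
After line 3 (extend unpacks [53], adds 53): lst = [29, 9, 6, 28, [98], 53]
After line 4: result = len(lst) = 6

[29, 9, 6, 28, [98], 53]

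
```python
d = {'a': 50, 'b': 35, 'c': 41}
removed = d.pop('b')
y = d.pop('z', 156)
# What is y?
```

After line 1: d = {'a': 50, 'b': 35, 'c': 41}
After line 2 (pop 'b' returns 35): d = {'a': 50, 'c': 41}, removed = 35
After line 3 (pop 'z' missing, returns default 156): d = {'a': 50, 'c': 41}, y = 156

156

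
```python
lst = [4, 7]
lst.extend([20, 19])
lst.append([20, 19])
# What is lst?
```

After line 1: lst = [4, 7]
After line 2 (extend unpacks [20, 19]): lst = [4, 7, 20, 19]
After line 3 (append adds [20, 19] as single element): lst = [4, 7, 20, 19, [20, 19]]

[4, 7, 20, 19, [20, 19]]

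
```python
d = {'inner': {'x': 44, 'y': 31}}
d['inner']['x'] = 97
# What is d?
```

After line 1: d = {'inner': {'x': 44, 'y': 31}}
After line 2 (inner x overwritten): d = {'inner': {'x': 97, 'y': 31}}

{'inner': {'x': 97, 'y': 31}}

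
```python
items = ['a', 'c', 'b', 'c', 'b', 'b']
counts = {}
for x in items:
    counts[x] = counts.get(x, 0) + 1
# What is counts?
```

Initial: counts = {}, items = ['a', 'c', 'b', 'c', 'b', 'b']
See 'a': counts = {'a': 1}
See 'c': counts = {'a': 1, 'c': 1}
See 'b': counts = {'a': 1, 'c': 1, 'b': 1}
See 'c': counts = {'a': 1, 'c': 2, 'b': 1}
See 'b': counts = {'a': 1, 'c': 2, 'b': 2}
See 'b': counts = {'a': 1, 'c': 2, 'b': 3}

{'a': 1, 'c': 2, 'b': 3}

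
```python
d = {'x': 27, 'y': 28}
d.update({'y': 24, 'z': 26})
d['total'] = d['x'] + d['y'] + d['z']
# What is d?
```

After line 1: d = {'x': 27, 'y': 28}
After line 2 (y overwritten, z added): d = {'x': 27, 'y': 24, 'z': 26}
After line 3 (total = 27 + 24 + 26 = 77): d = {'x': 27, 'y': 24, 'z': 26, 'total': 77}

{'x': 27, 'y': 24, 'z': 26, 'total': 77}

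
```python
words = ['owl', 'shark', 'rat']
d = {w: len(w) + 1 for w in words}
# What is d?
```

{'owl': 4, 'shark': 6, 'rat': 4}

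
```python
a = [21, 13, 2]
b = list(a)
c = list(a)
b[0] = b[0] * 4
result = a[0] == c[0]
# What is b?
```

After line 1: a = [21, 13, 2]
After line 2 (b = list(a), copy): a = [21, 13, 2], b = [21, 13, 2]
After line 3 (c = list(a) is a copy, new object): c = [21, 13, 2]
After line 4 (b[0] = 21 * 4 = 84; only b mutates (copy)): a = [21, 13, 2], b = [84, 13, 2], c = [21, 13, 2]
After line 5 (a[0] = 21, c[0] = 21; result = True)

[84, 13, 2]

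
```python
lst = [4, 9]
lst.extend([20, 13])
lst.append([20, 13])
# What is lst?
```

After line 1: lst = [4, 9]
After line 2 (extend unpacks [20, 13]): lst = [4, 9, 20, 13]
After line 3 (append adds [20, 13] as single element): lst = [4, 9, 20, 13, [20, 13]]

[4, 9, 20, 13, [20, 13]]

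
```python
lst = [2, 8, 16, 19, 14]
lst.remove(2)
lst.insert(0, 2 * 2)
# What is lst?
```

After line 1: lst = [2, 8, 16, 19, 14]
After line 2 (remove first 2): lst = [8, 16, 19, 14]
After line 3 (insert 4 at index 0): lst = [4, 8, 16, 19, 14]

[4, 8, 16, 19, 14]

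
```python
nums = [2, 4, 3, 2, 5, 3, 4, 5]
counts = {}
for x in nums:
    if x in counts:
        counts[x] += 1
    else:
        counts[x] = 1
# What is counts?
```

Initial: counts = {}, nums = [2, 4, 3, 2, 5, 3, 4, 5]
See 2: counts = {2: 1}
See 4: counts = {2: 1, 4: 1}
See 3: counts = {2: 1, 4: 1, 3: 1}
See 2: counts = {2: 2, 4: 1, 3: 1}
See 5: counts = {2: 2, 4: 1, 3: 1, 5: 1}
See 3: counts = {2: 2, 4: 1, 3: 2, 5: 1}
See 4: counts = {2: 2, 4: 2, 3: 2, 5: 1}
See 5: counts = {2: 2, 4: 2, 3: 2, 5: 2}

{2: 2, 4: 2, 3: 2, 5: 2}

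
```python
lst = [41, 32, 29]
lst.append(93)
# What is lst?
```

[41, 32, 29, 93]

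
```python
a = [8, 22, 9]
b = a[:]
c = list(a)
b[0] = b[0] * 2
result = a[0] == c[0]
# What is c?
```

After line 1: a = [8, 22, 9]
After line 2 (b = a[:], copy): a = [8, 22, 9], b = [8, 22, 9]
After line 3 (c = list(a) is a copy, new object): c = [8, 22, 9]
After line 4 (b[0] = 8 * 2 = 16; only b mutates (copy)): a = [8, 22, 9], b = [16, 22, 9], c = [8, 22, 9]
After line 5 (a[0] = 8, c[0] = 8; result = True)

[8, 22, 9]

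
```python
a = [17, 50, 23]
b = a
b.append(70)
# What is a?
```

After line 1: a = [17, 50, 23]
After line 2 (b = a is an alias, same object): a = [17, 50, 23], b = [17, 50, 23]
After line 3 (b.append mutates the shared list): a = [17, 50, 23, 70], b = [17, 50, 23, 70]

[17, 50, 23, 70]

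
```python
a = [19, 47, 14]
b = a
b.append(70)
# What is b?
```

After line 1: a = [19, 47, 14]
After line 2 (b = a is an alias, same object): a = [19, 47, 14], b = [19, 47, 14]
After line 3 (b.append mutates the shared list): a = [19, 47, 14, 70], b = [19, 47, 14, 70]

[19, 47, 14, 70]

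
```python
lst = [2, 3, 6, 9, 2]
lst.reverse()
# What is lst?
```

[2, 9, 6, 3, 2]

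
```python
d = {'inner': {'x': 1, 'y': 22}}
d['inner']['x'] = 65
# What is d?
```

After line 1: d = {'inner': {'x': 1, 'y': 22}}
After line 2 (inner x overwritten): d = {'inner': {'x': 65, 'y': 22}}

{'inner': {'x': 65, 'y': 22}}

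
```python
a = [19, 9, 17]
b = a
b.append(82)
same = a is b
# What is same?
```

After line 1: a = [19, 9, 17]
After line 2 (b = a is an alias, same object): a = [19, 9, 17], b = [19, 9, 17]
After line 3 (b.append mutates the shared list): a = [19, 9, 17, 82], b = [19, 9, 17, 82]
After line 4 (same = a is b; same object -> True): same = True

True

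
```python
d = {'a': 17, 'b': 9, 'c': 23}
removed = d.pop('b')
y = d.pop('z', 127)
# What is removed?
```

After line 1: d = {'a': 17, 'b': 9, 'c': 23}
After line 2 (pop 'b' returns 9): d = {'a': 17, 'c': 23}, removed = 9
After line 3 (pop 'z' missing, returns default 127): d = {'a': 17, 'c': 23}, y = 127

9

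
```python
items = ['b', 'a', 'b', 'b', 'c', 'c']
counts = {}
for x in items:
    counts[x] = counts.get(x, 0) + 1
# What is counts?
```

Initial: counts = {}, items = ['b', 'a', 'b', 'b', 'c', 'c']
See 'b': counts = {'b': 1}
See 'a': counts = {'b': 1, 'a': 1}
See 'b': counts = {'b': 2, 'a': 1}
See 'b': counts = {'b': 3, 'a': 1}
See 'c': counts = {'b': 3, 'a': 1, 'c': 1}
See 'c': counts = {'b': 3, 'a': 1, 'c': 2}

{'b': 3, 'a': 1, 'c': 2}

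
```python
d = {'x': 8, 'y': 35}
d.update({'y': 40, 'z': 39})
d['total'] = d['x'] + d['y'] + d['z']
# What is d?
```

After line 1: d = {'x': 8, 'y': 35}
After line 2 (y overwritten, z added): d = {'x': 8, 'y': 40, 'z': 39}
After line 3 (total = 8 + 40 + 39 = 87): d = {'x': 8, 'y': 40, 'z': 39, 'total': 87}

{'x': 8, 'y': 40, 'z': 39, 'total': 87}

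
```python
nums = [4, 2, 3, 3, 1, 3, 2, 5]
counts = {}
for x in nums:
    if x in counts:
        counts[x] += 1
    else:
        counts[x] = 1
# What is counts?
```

Initial: counts = {}, nums = [4, 2, 3, 3, 1, 3, 2, 5]
See 4: counts = {4: 1}
See 2: counts = {4: 1, 2: 1}
See 3: counts = {4: 1, 2: 1, 3: 1}
See 3: counts = {4: 1, 2: 1, 3: 2}
See 1: counts = {4: 1, 2: 1, 3: 2, 1: 1}
See 3: counts = {4: 1, 2: 1, 3: 3, 1: 1}
See 2: counts = {4: 1, 2: 2, 3: 3, 1: 1}
See 5: counts = {4: 1, 2: 2, 3: 3, 1: 1, 5: 1}

{4: 1, 2: 2, 3: 3, 1: 1, 5: 1}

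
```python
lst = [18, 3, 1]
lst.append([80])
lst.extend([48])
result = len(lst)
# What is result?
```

After line 1: lst = [18, 3, 1]
After line 2 (append adds [80] as single element): lst = [18, 3, 1, [80]]
After line 3 (extend unpacks [48], adds 48): lst = [18, 3, 1, [80], 48]
After line 4: result = len(lst) = 5

5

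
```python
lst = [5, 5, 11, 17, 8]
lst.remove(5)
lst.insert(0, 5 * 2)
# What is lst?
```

After line 1: lst = [5, 5, 11, 17, 8]
After line 2 (remove first 5): lst = [5, 11, 17, 8]
After line 3 (insert 10 at index 0): lst = [10, 5, 11, 17, 8]

[10, 5, 11, 17, 8]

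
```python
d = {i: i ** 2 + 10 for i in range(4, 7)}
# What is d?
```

{4: 26, 5: 35, 6: 46}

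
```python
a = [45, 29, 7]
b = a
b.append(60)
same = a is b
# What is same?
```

After line 1: a = [45, 29, 7]
After line 2 (b = a is an alias, same object): a = [45, 29, 7], b = [45, 29, 7]
After line 3 (b.append mutates the shared list): a = [45, 29, 7, 60], b = [45, 29, 7, 60]
After line 4 (same = a is b; same object -> True): same = True

True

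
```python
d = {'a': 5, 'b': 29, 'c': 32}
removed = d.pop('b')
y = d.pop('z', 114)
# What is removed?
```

After line 1: d = {'a': 5, 'b': 29, 'c': 32}
After line 2 (pop 'b' returns 29): d = {'a': 5, 'c': 32}, removed = 29
After line 3 (pop 'z' missing, returns default 114): d = {'a': 5, 'c': 32}, y = 114

29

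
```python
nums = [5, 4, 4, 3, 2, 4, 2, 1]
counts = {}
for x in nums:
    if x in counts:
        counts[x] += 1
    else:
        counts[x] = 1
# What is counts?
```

Initial: counts = {}, nums = [5, 4, 4, 3, 2, 4, 2, 1]
See 5: counts = {5: 1}
See 4: counts = {5: 1, 4: 1}
See 4: counts = {5: 1, 4: 2}
See 3: counts = {5: 1, 4: 2, 3: 1}
See 2: counts = {5: 1, 4: 2, 3: 1, 2: 1}
See 4: counts = {5: 1, 4: 3, 3: 1, 2: 1}
See 2: counts = {5: 1, 4: 3, 3: 1, 2: 2}
See 1: counts = {5: 1, 4: 3, 3: 1, 2: 2, 1: 1}

{5: 1, 4: 3, 3: 1, 2: 2, 1: 1}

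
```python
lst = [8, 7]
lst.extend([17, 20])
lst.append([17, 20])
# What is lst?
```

After line 1: lst = [8, 7]
After line 2 (extend unpacks [17, 20]): lst = [8, 7, 17, 20]
After line 3 (append adds [17, 20] as single element): lst = [8, 7, 17, 20, [17, 20]]

[8, 7, 17, 20, [17, 20]]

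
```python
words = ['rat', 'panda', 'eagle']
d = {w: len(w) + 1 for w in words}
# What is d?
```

{'rat': 4, 'panda': 6, 'eagle': 6}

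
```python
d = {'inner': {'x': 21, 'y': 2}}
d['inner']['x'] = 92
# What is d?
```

After line 1: d = {'inner': {'x': 21, 'y': 2}}
After line 2 (inner x overwritten): d = {'inner': {'x': 92, 'y': 2}}

{'inner': {'x': 92, 'y': 2}}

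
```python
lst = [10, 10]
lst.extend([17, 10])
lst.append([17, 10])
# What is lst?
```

After line 1: lst = [10, 10]
After line 2 (extend unpacks [17, 10]): lst = [10, 10, 17, 10]
After line 3 (append adds [17, 10] as single element): lst = [10, 10, 17, 10, [17, 10]]

[10, 10, 17, 10, [17, 10]]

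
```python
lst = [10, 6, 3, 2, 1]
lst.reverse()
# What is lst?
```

[1, 2, 3, 6, 10]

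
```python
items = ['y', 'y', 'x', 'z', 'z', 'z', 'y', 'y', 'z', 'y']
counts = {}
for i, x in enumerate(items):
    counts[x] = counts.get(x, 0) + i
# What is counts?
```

Initial: counts = {}, items = ['y', 'y', 'x', 'z', 'z', 'z', 'y', 'y', 'z', 'y']
i=0, x='y': counts = {'y': 0}
i=1, x='y': counts = {'y': 1}
i=2, x='x': counts = {'y': 1, 'x': 2}
i=3, x='z': counts = {'y': 1, 'x': 2, 'z': 3}
i=4, x='z': counts = {'y': 1, 'x': 2, 'z': 7}
i=5, x='z': counts = {'y': 1, 'x': 2, 'z': 12}
i=6, x='y': counts = {'y': 7, 'x': 2, 'z': 12}
i=7, x='y': counts = {'y': 14, 'x': 2, 'z': 12}
i=8, x='z': counts = {'y': 14, 'x': 2, 'z': 20}
i=9, x='y': counts = {'y': 23, 'x': 2, 'z': 20}

{'y': 23, 'x': 2, 'z': 20}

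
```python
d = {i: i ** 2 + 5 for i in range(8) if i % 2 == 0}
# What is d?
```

{0: 5, 2: 9, 4: 21, 6: 41}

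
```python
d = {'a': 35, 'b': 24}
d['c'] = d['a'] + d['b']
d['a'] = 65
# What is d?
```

After line 1: d = {'a': 35, 'b': 24}
After line 2 (d['c'] = 35 + 24): d = {'a': 35, 'b': 24, 'c': 59}
After line 3: d = {'a': 65, 'b': 24, 'c': 59}

{'a': 65, 'b': 24, 'c': 59}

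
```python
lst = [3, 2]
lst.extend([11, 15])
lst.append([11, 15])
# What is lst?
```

After line 1: lst = [3, 2]
After line 2 (extend unpacks [11, 15]): lst = [3, 2, 11, 15]
After line 3 (append adds [11, 15] as single element): lst = [3, 2, 11, 15, [11, 15]]

[3, 2, 11, 15, [11, 15]]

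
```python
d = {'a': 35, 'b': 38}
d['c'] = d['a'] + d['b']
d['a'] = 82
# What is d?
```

After line 1: d = {'a': 35, 'b': 38}
After line 2 (d['c'] = 35 + 38): d = {'a': 35, 'b': 38, 'c': 73}
After line 3: d = {'a': 82, 'b': 38, 'c': 73}

{'a': 82, 'b': 38, 'c': 73}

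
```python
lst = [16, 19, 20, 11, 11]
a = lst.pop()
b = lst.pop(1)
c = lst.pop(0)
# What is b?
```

After line 1: lst = [16, 19, 20, 11, 11]
After line 2 (pop() -> a = 11): lst = [16, 19, 20, 11]
After line 3 (pop(1) -> b = 19): lst = [16, 20, 11]
After line 4 (pop(0) -> c = 16): lst = [20, 11]

19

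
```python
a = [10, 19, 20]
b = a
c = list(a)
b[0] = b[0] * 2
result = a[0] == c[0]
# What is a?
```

After line 1: a = [10, 19, 20]
After line 2 (b = a, alias): a = [10, 19, 20], b = [10, 19, 20]
After line 3 (c = list(a) is a copy, new object): c = [10, 19, 20]
After line 4 (b[0] = 10 * 2 = 20; mutates shared a/b): a = b = [20, 19, 20], c = [10, 19, 20]
After line 5 (a[0] = 20, c[0] = 10; result = False)

[20, 19, 20]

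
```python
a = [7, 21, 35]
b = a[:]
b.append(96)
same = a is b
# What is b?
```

After line 1: a = [7, 21, 35]
After line 2 (b = a[:] is a shallow copy, new object): a = [7, 21, 35], b = [7, 21, 35]
After line 3 (append only mutates b): a = [7, 21, 35], b = [7, 21, 35, 96]
After line 4 (same = a is b; different objects -> False): same = False

[7, 21, 35, 96]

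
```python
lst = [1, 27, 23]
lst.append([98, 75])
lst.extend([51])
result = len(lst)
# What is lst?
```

After line 1: lst = [1, 27, 23]
After line 2 (append adds [98, 75] as single element): lst = [1, 27, 23, [98, 75]]
After line 3 (extend unpacks [51], adds 51): lst = [1, 27, 23, [98, 75], 51]
After line 4: result = len(lst) = 5

[1, 27, 23, [98, 75], 51]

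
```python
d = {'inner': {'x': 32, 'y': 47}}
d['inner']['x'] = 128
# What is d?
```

After line 1: d = {'inner': {'x': 32, 'y': 47}}
After line 2 (inner x overwritten): d = {'inner': {'x': 128, 'y': 47}}

{'inner': {'x': 128, 'y': 47}}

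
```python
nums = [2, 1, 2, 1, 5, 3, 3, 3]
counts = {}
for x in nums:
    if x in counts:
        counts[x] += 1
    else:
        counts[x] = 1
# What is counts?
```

Initial: counts = {}, nums = [2, 1, 2, 1, 5, 3, 3, 3]
See 2: counts = {2: 1}
See 1: counts = {2: 1, 1: 1}
See 2: counts = {2: 2, 1: 1}
See 1: counts = {2: 2, 1: 2}
See 5: counts = {2: 2, 1: 2, 5: 1}
See 3: counts = {2: 2, 1: 2, 5: 1, 3: 1}
See 3: counts = {2: 2, 1: 2, 5: 1, 3: 2}
See 3: counts = {2: 2, 1: 2, 5: 1, 3: 3}

{2: 2, 1: 2, 5: 1, 3: 3}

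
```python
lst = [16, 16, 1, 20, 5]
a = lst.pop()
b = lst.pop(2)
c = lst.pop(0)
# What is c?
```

After line 1: lst = [16, 16, 1, 20, 5]
After line 2 (pop() -> a = 5): lst = [16, 16, 1, 20]
After line 3 (pop(2) -> b = 1): lst = [16, 16, 20]
After line 4 (pop(0) -> c = 16): lst = [16, 20]

16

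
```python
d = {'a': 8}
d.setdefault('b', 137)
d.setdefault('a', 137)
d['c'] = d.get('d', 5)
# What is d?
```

After line 1: d = {'a': 8}
After line 2 (setdefault adds 'b'=137): d = {'a': 8, 'b': 137}
After line 3 (setdefault 'a' no-op, already exists): d = {'a': 8, 'b': 137}
After line 4 (get('d', 5) returns default since 'd' not in d): d = {'a': 8, 'b': 137, 'c': 5}

{'a': 8, 'b': 137, 'c': 5}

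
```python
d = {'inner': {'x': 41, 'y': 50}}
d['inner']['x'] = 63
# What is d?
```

After line 1: d = {'inner': {'x': 41, 'y': 50}}
After line 2 (inner x overwritten): d = {'inner': {'x': 63, 'y': 50}}

{'inner': {'x': 63, 'y': 50}}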